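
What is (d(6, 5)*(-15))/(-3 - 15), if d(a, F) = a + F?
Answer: 55/6 ≈ 9.1667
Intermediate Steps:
d(a, F) = F + a
(d(6, 5)*(-15))/(-3 - 15) = ((5 + 6)*(-15))/(-3 - 15) = (11*(-15))/(-18) = -165*(-1/18) = 55/6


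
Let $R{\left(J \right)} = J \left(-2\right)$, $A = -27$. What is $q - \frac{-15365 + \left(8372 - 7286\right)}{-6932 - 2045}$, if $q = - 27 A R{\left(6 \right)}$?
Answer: $- \frac{78545075}{8977} \approx -8749.6$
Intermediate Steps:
$R{\left(J \right)} = - 2 J$
$q = -8748$ ($q = \left(-27\right) \left(-27\right) \left(\left(-2\right) 6\right) = 729 \left(-12\right) = -8748$)
$q - \frac{-15365 + \left(8372 - 7286\right)}{-6932 - 2045} = -8748 - \frac{-15365 + \left(8372 - 7286\right)}{-6932 - 2045} = -8748 - \frac{-15365 + 1086}{-8977} = -8748 - \left(-14279\right) \left(- \frac{1}{8977}\right) = -8748 - \frac{14279}{8977} = - \frac{78545075}{8977}$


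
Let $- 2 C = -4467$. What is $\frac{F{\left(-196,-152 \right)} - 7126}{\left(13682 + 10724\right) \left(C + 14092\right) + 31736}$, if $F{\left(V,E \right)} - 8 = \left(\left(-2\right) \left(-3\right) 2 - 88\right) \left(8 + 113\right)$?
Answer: $- \frac{5438}{132823963} \approx -4.0941 \cdot 10^{-5}$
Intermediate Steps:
$C = \frac{4467}{2}$ ($C = \left(- \frac{1}{2}\right) \left(-4467\right) = \frac{4467}{2} \approx 2233.5$)
$F{\left(V,E \right)} = -9188$ ($F{\left(V,E \right)} = 8 + \left(\left(-2\right) \left(-3\right) 2 - 88\right) \left(8 + 113\right) = 8 + \left(6 \cdot 2 - 88\right) 121 = 8 + \left(12 - 88\right) 121 = 8 - 9196 = -9188$)
$\frac{F{\left(-196,-152 \right)} - 7126}{\left(13682 + 10724\right) \left(C + 14092\right) + 31736} = \frac{-9188 - 7126}{\left(13682 + 10724\right) \left(\frac{4467}{2} + 14092\right) + 31736} = - \frac{16314}{24406 \cdot \frac{32651}{2} + 31736} = - \frac{16314}{398440153 + 31736} = - \frac{16314}{398471889} = \left(-16314\right) \frac{1}{398471889} = - \frac{5438}{132823963}$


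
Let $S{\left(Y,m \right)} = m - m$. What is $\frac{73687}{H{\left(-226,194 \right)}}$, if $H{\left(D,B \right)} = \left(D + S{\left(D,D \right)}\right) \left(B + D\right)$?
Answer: $\frac{73687}{7232} \approx 10.189$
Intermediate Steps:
$S{\left(Y,m \right)} = 0$
$H{\left(D,B \right)} = D \left(B + D\right)$ ($H{\left(D,B \right)} = \left(D + 0\right) \left(B + D\right) = D \left(B + D\right)$)
$\frac{73687}{H{\left(-226,194 \right)}} = \frac{73687}{\left(-226\right) \left(194 - 226\right)} = \frac{73687}{\left(-226\right) \left(-32\right)} = \frac{73687}{7232}$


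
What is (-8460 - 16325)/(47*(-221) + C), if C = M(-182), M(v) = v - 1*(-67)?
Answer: 24785/10502 ≈ 2.3600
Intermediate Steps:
M(v) = 67 + v (M(v) = v + 67 = 67 + v)
C = -115 (C = 67 - 182 = -115)
(-8460 - 16325)/(47*(-221) + C) = (-8460 - 16325)/(47*(-221) - 115) = -24785/(-10387 - 115) = -24785/(-10502) = -24785*(-1/10502) = 24785/10502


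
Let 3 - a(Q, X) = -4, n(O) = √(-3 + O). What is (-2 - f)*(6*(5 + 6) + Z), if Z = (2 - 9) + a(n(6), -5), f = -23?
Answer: 1386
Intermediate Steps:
a(Q, X) = 7 (a(Q, X) = 3 - 1*(-4) = 3 + 4 = 7)
Z = 0 (Z = (2 - 9) + 7 = -7 + 7 = 0)
(-2 - f)*(6*(5 + 6) + Z) = (-2 - 1*(-23))*(6*(5 + 6) + 0) = (-2 + 23)*(6*11 + 0) = 21*(66 + 0) = 21*66 = 1386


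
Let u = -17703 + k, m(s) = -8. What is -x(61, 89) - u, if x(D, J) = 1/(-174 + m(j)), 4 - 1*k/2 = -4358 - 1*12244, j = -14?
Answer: -2822637/182 ≈ -15509.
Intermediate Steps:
k = 33212 (k = 8 - 2*(-4358 - 1*12244) = 8 - 2*(-4358 - 12244) = 8 - 2*(-16602) = 8 + 33204 = 33212)
x(D, J) = -1/182 (x(D, J) = 1/(-174 - 8) = 1/(-182) = -1/182)
u = 15509 (u = -17703 + 33212 = 15509)
-x(61, 89) - u = -1*(-1/182) - 1*15509 = 1/182 - 15509 = -2822637/182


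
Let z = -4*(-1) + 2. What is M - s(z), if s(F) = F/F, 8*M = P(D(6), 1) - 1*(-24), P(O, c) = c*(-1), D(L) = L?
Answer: 15/8 ≈ 1.8750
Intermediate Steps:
P(O, c) = -c
z = 6 (z = 4 + 2 = 6)
M = 23/8 (M = (-1*1 - 1*(-24))/8 = (-1 + 24)/8 = (⅛)*23 = 23/8 ≈ 2.8750)
s(F) = 1
M - s(z) = 23/8 - 1*1 = 23/8 - 1 = 15/8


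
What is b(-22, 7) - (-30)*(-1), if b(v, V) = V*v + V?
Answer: -177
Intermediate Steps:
b(v, V) = V + V*v
b(-22, 7) - (-30)*(-1) = 7*(1 - 22) - (-30)*(-1) = 7*(-21) - 1*30 = -147 - 30 = -177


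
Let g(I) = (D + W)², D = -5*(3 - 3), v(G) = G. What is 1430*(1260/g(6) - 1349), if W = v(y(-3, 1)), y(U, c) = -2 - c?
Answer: -1728870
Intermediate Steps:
W = -3 (W = -2 - 1*1 = -2 - 1 = -3)
D = 0 (D = -5*0 = 0)
g(I) = 9 (g(I) = (0 - 3)² = (-3)² = 9)
1430*(1260/g(6) - 1349) = 1430*(1260/9 - 1349) = 1430*(1260*(⅑) - 1349) = 1430*(140 - 1349) = 1430*(-1209) = -1728870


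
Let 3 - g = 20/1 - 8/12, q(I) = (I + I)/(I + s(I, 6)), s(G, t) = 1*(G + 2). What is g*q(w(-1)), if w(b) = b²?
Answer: -49/6 ≈ -8.1667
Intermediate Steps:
s(G, t) = 2 + G (s(G, t) = 1*(2 + G) = 2 + G)
q(I) = 2*I/(2 + 2*I) (q(I) = (I + I)/(I + (2 + I)) = (2*I)/(2 + 2*I) = 2*I/(2 + 2*I))
g = -49/3 (g = 3 - (20/1 - 8/12) = 3 - (20*1 - 8*1/12) = 3 - (20 - ⅔) = 3 - 1*58/3 = 3 - 58/3 = -49/3 ≈ -16.333)
g*q(w(-1)) = -49*(-1)²/(3*(1 + (-1)²)) = -49/(3*(1 + 1)) = -49/(3*2) = -49/3*½ = -49/6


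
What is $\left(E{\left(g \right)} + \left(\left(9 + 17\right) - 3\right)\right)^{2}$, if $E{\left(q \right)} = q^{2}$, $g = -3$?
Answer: $1024$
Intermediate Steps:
$\left(E{\left(g \right)} + \left(\left(9 + 17\right) - 3\right)\right)^{2} = \left(\left(-3\right)^{2} + \left(\left(9 + 17\right) - 3\right)\right)^{2} = \left(9 + \left(26 - 3\right)\right)^{2} = \left(9 + 23\right)^{2} = 32^{2} = 1024$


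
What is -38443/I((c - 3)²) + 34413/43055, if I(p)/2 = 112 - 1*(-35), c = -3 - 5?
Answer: -1645045943/12658170 ≈ -129.96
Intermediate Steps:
c = -8
I(p) = 294 (I(p) = 2*(112 - 1*(-35)) = 2*(112 + 35) = 2*147 = 294)
-38443/I((c - 3)²) + 34413/43055 = -38443/294 + 34413/43055 = -1645045943/12658170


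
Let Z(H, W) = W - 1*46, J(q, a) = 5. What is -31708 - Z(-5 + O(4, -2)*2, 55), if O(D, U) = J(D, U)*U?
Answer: -31717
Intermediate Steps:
O(D, U) = 5*U
Z(H, W) = -46 + W (Z(H, W) = W - 46 = -46 + W)
-31708 - Z(-5 + O(4, -2)*2, 55) = -31708 - (-46 + 55) = -31708 - 1*9 = -31708 - 9 = -31717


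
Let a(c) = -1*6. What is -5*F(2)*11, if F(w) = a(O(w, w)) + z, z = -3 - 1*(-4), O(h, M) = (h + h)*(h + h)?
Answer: 275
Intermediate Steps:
O(h, M) = 4*h**2 (O(h, M) = (2*h)*(2*h) = 4*h**2)
a(c) = -6
z = 1 (z = -3 + 4 = 1)
F(w) = -5 (F(w) = -6 + 1 = -5)
-5*F(2)*11 = -5*(-5)*11 = 25*11 = 275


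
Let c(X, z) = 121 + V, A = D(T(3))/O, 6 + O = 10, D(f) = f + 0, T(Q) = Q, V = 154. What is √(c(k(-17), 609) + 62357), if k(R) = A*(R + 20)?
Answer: 2*√15658 ≈ 250.26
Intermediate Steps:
D(f) = f
O = 4 (O = -6 + 10 = 4)
A = ¾ (A = 3/4 = 3*(¼) = ¾ ≈ 0.75000)
k(R) = 15 + 3*R/4 (k(R) = 3*(R + 20)/4 = 3*(20 + R)/4 = 15 + 3*R/4)
c(X, z) = 275 (c(X, z) = 121 + 154 = 275)
√(c(k(-17), 609) + 62357) = √(275 + 62357) = √62632 = 2*√15658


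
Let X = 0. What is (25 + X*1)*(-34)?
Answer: -850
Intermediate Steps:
(25 + X*1)*(-34) = (25 + 0*1)*(-34) = (25 + 0)*(-34) = 25*(-34) = -850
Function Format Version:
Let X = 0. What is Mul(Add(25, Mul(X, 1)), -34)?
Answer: -850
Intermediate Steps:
Mul(Add(25, Mul(X, 1)), -34) = Mul(Add(25, Mul(0, 1)), -34) = Mul(Add(25, 0), -34) = Mul(25, -34) = -850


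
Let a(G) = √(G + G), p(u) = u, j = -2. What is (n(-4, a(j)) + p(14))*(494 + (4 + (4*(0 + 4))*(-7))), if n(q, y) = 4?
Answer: 6948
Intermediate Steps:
a(G) = √2*√G (a(G) = √(2*G) = √2*√G)
(n(-4, a(j)) + p(14))*(494 + (4 + (4*(0 + 4))*(-7))) = (4 + 14)*(494 + (4 + (4*(0 + 4))*(-7))) = 18*(494 + (4 + (4*4)*(-7))) = 18*(494 + (4 + 16*(-7))) = 18*(494 + (4 - 112)) = 18*(494 - 108) = 18*386 = 6948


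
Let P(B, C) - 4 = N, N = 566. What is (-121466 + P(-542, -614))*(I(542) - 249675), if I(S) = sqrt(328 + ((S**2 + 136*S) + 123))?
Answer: 30184708800 - 120896*sqrt(367927) ≈ 3.0111e+10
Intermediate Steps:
I(S) = sqrt(451 + S**2 + 136*S) (I(S) = sqrt(328 + (123 + S**2 + 136*S)) = sqrt(451 + S**2 + 136*S))
P(B, C) = 570 (P(B, C) = 4 + 566 = 570)
(-121466 + P(-542, -614))*(I(542) - 249675) = (-121466 + 570)*(sqrt(451 + 542**2 + 136*542) - 249675) = -120896*(sqrt(451 + 293764 + 73712) - 249675) = -120896*(sqrt(367927) - 249675) = -120896*(-249675 + sqrt(367927)) = 30184708800 - 120896*sqrt(367927)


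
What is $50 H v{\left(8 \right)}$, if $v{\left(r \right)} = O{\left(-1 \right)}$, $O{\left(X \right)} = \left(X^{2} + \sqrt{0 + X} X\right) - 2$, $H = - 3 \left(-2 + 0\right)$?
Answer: $-300 - 300 i \approx -300.0 - 300.0 i$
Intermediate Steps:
$H = 6$ ($H = \left(-3\right) \left(-2\right) = 6$)
$O{\left(X \right)} = -2 + X^{2} + X^{\frac{3}{2}}$ ($O{\left(X \right)} = \left(X^{2} + \sqrt{X} X\right) - 2 = \left(X^{2} + X^{\frac{3}{2}}\right) - 2 = -2 + X^{2} + X^{\frac{3}{2}}$)
$v{\left(r \right)} = -1 - i$ ($v{\left(r \right)} = -2 + \left(-1\right)^{2} + \left(-1\right)^{\frac{3}{2}} = -2 + 1 - i = -1 - i$)
$50 H v{\left(8 \right)} = 50 \cdot 6 \left(-1 - i\right) = 300 \left(-1 - i\right) = -300 - 300 i$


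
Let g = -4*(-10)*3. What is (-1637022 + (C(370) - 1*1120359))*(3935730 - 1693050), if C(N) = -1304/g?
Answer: -6183947591536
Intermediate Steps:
g = 120 (g = 40*3 = 120)
C(N) = -163/15 (C(N) = -1304/120 = -1304*1/120 = -163/15)
(-1637022 + (C(370) - 1*1120359))*(3935730 - 1693050) = (-1637022 + (-163/15 - 1*1120359))*(3935730 - 1693050) = (-1637022 + (-163/15 - 1120359))*2242680 = (-1637022 - 16805548/15)*2242680 = -41360878/15*2242680 = -6183947591536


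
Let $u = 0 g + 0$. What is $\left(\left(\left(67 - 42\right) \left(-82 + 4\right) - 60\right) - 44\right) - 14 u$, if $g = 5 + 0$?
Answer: $-2054$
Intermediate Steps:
$g = 5$
$u = 0$ ($u = 0 \cdot 5 + 0 = 0 + 0 = 0$)
$\left(\left(\left(67 - 42\right) \left(-82 + 4\right) - 60\right) - 44\right) - 14 u = \left(\left(\left(67 - 42\right) \left(-82 + 4\right) - 60\right) - 44\right) - 0 = \left(\left(25 \left(-78\right) - 60\right) - 44\right) + 0 = \left(\left(-1950 - 60\right) - 44\right) + 0 = \left(-2010 - 44\right) + 0 = -2054 + 0 = -2054$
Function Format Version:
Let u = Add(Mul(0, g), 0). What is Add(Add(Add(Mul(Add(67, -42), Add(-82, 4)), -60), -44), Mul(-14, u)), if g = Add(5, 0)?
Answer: -2054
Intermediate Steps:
g = 5
u = 0 (u = Add(Mul(0, 5), 0) = Add(0, 0) = 0)
Add(Add(Add(Mul(Add(67, -42), Add(-82, 4)), -60), -44), Mul(-14, u)) = Add(Add(Add(Mul(Add(67, -42), Add(-82, 4)), -60), -44), Mul(-14, 0)) = Add(Add(Add(Mul(25, -78), -60), -44), 0) = Add(Add(Add(-1950, -60), -44), 0) = Add(Add(-2010, -44), 0) = Add(-2054, 0) = -2054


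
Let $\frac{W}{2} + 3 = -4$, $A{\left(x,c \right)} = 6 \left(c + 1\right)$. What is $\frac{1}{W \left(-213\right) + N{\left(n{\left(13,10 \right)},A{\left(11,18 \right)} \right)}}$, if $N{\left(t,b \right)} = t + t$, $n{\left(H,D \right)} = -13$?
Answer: $\frac{1}{2956} \approx 0.0003383$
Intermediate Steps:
$A{\left(x,c \right)} = 6 + 6 c$ ($A{\left(x,c \right)} = 6 \left(1 + c\right) = 6 + 6 c$)
$W = -14$ ($W = -6 + 2 \left(-4\right) = -6 - 8 = -14$)
$N{\left(t,b \right)} = 2 t$
$\frac{1}{W \left(-213\right) + N{\left(n{\left(13,10 \right)},A{\left(11,18 \right)} \right)}} = \frac{1}{\left(-14\right) \left(-213\right) + 2 \left(-13\right)} = \frac{1}{2982 - 26} = \frac{1}{2956}$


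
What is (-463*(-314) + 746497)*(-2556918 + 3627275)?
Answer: 954628930803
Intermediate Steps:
(-463*(-314) + 746497)*(-2556918 + 3627275) = (145382 + 746497)*1070357 = 891879*1070357 = 954628930803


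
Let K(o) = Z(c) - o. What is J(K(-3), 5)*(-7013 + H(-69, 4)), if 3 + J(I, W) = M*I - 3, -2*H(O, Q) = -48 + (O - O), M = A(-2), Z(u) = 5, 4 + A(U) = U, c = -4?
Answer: 377406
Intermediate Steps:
A(U) = -4 + U
K(o) = 5 - o
M = -6 (M = -4 - 2 = -6)
H(O, Q) = 24 (H(O, Q) = -(-48 + (O - O))/2 = -(-48 + 0)/2 = -½*(-48) = 24)
J(I, W) = -6 - 6*I (J(I, W) = -3 + (-6*I - 3) = -3 + (-3 - 6*I) = -6 - 6*I)
J(K(-3), 5)*(-7013 + H(-69, 4)) = (-6 - 6*(5 - 1*(-3)))*(-7013 + 24) = (-6 - 6*(5 + 3))*(-6989) = (-6 - 6*8)*(-6989) = (-6 - 48)*(-6989) = -54*(-6989) = 377406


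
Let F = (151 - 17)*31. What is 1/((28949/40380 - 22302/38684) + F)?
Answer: 390514980/1622254054009 ≈ 0.00024072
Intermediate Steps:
F = 4154 (F = 134*31 = 4154)
1/((28949/40380 - 22302/38684) + F) = 1/((28949/40380 - 22302/38684) + 4154) = 1/((28949*(1/40380) - 22302*1/38684) + 4154) = 1/((28949/40380 - 11151/19342) + 4154) = 1/(54827089/390514980 + 4154) = 1/(1622254054009/390514980) = 390514980/1622254054009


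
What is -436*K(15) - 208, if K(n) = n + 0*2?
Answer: -6748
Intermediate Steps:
K(n) = n (K(n) = n + 0 = n)
-436*K(15) - 208 = -436*15 - 208 = -6540 - 208 = -6748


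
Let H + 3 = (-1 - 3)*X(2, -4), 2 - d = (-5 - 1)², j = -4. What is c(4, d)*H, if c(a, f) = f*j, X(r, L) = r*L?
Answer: 3944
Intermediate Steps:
X(r, L) = L*r
d = -34 (d = 2 - (-5 - 1)² = 2 - 1*(-6)² = 2 - 1*36 = 2 - 36 = -34)
c(a, f) = -4*f (c(a, f) = f*(-4) = -4*f)
H = 29 (H = -3 + (-1 - 3)*(-4*2) = -3 - 4*(-8) = -3 + 32 = 29)
c(4, d)*H = -4*(-34)*29 = 136*29 = 3944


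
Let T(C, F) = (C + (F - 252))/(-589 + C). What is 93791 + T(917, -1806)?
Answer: 30762307/328 ≈ 93788.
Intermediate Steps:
T(C, F) = (-252 + C + F)/(-589 + C) (T(C, F) = (C + (-252 + F))/(-589 + C) = (-252 + C + F)/(-589 + C))
93791 + T(917, -1806) = 93791 + (-252 + 917 - 1806)/(-589 + 917) = 93791 - 1141/328 = 30762307/328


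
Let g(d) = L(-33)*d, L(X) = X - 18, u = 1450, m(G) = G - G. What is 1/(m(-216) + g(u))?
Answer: -1/73950 ≈ -1.3523e-5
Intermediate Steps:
m(G) = 0
L(X) = -18 + X
g(d) = -51*d (g(d) = (-18 - 33)*d = -51*d)
1/(m(-216) + g(u)) = 1/(0 - 51*1450) = 1/(0 - 73950) = 1/(-73950) = -1/73950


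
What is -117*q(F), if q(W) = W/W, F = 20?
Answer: -117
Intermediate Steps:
q(W) = 1
-117*q(F) = -117*1 = -117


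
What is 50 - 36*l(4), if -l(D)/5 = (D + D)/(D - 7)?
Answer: -430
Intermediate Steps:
l(D) = -10*D/(-7 + D) (l(D) = -5*(D + D)/(D - 7) = -5*2*D/(-7 + D) = -10*D/(-7 + D))
50 - 36*l(4) = 50 - (-360)*4/(-7 + 4) = 50 - (-360)*4/(-3) = 50 - (-360)*4*(-1)/3 = 50 - 36*40/3 = 50 - 480 = -430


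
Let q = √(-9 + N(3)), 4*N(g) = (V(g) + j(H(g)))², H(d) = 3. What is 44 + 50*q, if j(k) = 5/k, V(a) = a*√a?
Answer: 44 + 25*√(-56 + 90*√3)/3 ≈ 127.29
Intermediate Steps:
V(a) = a^(3/2)
N(g) = (5/3 + g^(3/2))²/4 (N(g) = (g^(3/2) + 5/3)²/4 = (5/3 + g^(3/2))²/4)
q = √(-9 + (5 + 9*√3)²/36) (q = √(-9 + (5 + 3*3^(3/2))²/36) = √(-9 + (5 + 3*(3*√3))²/36) = √(-9 + (5 + 9*√3)²/36) ≈ 1.6657)
44 + 50*q = 44 + 50*(√(-56 + 90*√3)/6) = 44 + 25*√(-56 + 90*√3)/3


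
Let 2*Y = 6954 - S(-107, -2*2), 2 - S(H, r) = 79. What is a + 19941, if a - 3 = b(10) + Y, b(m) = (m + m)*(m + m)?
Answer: 47719/2 ≈ 23860.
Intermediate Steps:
S(H, r) = -77 (S(H, r) = 2 - 1*79 = 2 - 79 = -77)
b(m) = 4*m² (b(m) = (2*m)*(2*m) = 4*m²)
Y = 7031/2 (Y = (6954 - 1*(-77))/2 = (6954 + 77)/2 = (½)*7031 = 7031/2 ≈ 3515.5)
a = 7837/2 (a = 3 + (4*10² + 7031/2) = 3 + (4*100 + 7031/2) = 3 + (400 + 7031/2) = 3 + 7831/2 = 7837/2 ≈ 3918.5)
a + 19941 = 7837/2 + 19941 = 47719/2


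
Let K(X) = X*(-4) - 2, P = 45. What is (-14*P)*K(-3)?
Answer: -6300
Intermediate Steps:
K(X) = -2 - 4*X (K(X) = -4*X - 2 = -2 - 4*X)
(-14*P)*K(-3) = (-14*45)*(-2 - 4*(-3)) = -630*(-2 + 12) = -630*10 = -6300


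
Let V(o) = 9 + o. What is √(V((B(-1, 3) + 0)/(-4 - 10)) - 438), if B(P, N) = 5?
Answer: I*√84154/14 ≈ 20.721*I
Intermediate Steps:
√(V((B(-1, 3) + 0)/(-4 - 10)) - 438) = √((9 + (5 + 0)/(-4 - 10)) - 438) = √((9 + 5/(-14)) - 438) = √((9 + 5*(-1/14)) - 438) = √((9 - 5/14) - 438) = √(121/14 - 438) = √(-6011/14) = I*√84154/14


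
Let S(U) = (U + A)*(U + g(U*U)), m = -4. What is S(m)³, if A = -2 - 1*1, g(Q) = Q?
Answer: -592704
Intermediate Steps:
A = -3 (A = -2 - 1 = -3)
S(U) = (-3 + U)*(U + U²) (S(U) = (U - 3)*(U + U*U) = (-3 + U)*(U + U²))
S(m)³ = (-4*(-3 + (-4)² - 2*(-4)))³ = (-4*(-3 + 16 + 8))³ = (-4*21)³ = (-84)³ = -592704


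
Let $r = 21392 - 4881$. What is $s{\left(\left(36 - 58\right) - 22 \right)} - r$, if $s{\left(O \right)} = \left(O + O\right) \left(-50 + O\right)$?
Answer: $-8239$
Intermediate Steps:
$r = 16511$ ($r = 21392 - 4881 = 16511$)
$s{\left(O \right)} = 2 O \left(-50 + O\right)$
$s{\left(\left(36 - 58\right) - 22 \right)} - r = 2 \left(\left(36 - 58\right) - 22\right) \left(-50 + \left(\left(36 - 58\right) - 22\right)\right) - 16511 = 2 \left(-22 - 22\right) \left(-50 - 44\right) - 16511 = 2 \left(-44\right) \left(-50 - 44\right) - 16511 = 2 \left(-44\right) \left(-94\right) - 16511 = 8272 - 16511 = -8239$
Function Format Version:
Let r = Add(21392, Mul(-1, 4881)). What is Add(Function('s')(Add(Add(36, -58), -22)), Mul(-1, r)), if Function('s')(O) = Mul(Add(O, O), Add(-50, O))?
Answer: -8239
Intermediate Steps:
r = 16511 (r = Add(21392, -4881) = 16511)
Function('s')(O) = Mul(2, O, Add(-50, O)) (Function('s')(O) = Mul(Mul(2, O), Add(-50, O)) = Mul(2, O, Add(-50, O)))
Add(Function('s')(Add(Add(36, -58), -22)), Mul(-1, r)) = Add(Mul(2, Add(Add(36, -58), -22), Add(-50, Add(Add(36, -58), -22))), Mul(-1, 16511)) = Add(Mul(2, Add(-22, -22), Add(-50, Add(-22, -22))), -16511) = Add(Mul(2, -44, Add(-50, -44)), -16511) = Add(Mul(2, -44, -94), -16511) = Add(8272, -16511) = -8239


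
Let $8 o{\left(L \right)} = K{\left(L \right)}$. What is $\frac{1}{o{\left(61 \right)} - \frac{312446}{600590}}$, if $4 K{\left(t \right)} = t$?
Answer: $\frac{331360}{459271} \approx 0.72149$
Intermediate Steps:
$K{\left(t \right)} = \frac{t}{4}$
$o{\left(L \right)} = \frac{L}{32}$ ($o{\left(L \right)} = \frac{\frac{1}{4} L}{8} = \frac{L}{32}$)
$\frac{1}{o{\left(61 \right)} - \frac{312446}{600590}} = \frac{1}{\frac{1}{32} \cdot 61 - \frac{312446}{600590}} = \frac{1}{\frac{61}{32} - \frac{5387}{10355}} = \frac{1}{\frac{459271}{331360}} = \frac{331360}{459271}$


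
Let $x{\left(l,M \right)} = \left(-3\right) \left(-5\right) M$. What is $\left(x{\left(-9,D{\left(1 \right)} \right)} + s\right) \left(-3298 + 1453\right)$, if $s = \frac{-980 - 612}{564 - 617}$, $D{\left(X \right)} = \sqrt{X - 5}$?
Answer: $- \frac{2937240}{53} - 55350 i \approx -55420.0 - 55350.0 i$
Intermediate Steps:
$D{\left(X \right)} = \sqrt{-5 + X}$
$s = \frac{1592}{53}$ ($s = - \frac{1592}{-53} = \left(-1592\right) \left(- \frac{1}{53}\right) = \frac{1592}{53} \approx 30.038$)
$x{\left(l,M \right)} = 15 M$
$\left(x{\left(-9,D{\left(1 \right)} \right)} + s\right) \left(-3298 + 1453\right) = \left(15 \sqrt{-5 + 1} + \frac{1592}{53}\right) \left(-3298 + 1453\right) = \left(15 \sqrt{-4} + \frac{1592}{53}\right) \left(-1845\right) = \left(15 \cdot 2 i + \frac{1592}{53}\right) \left(-1845\right) = \left(30 i + \frac{1592}{53}\right) \left(-1845\right) = \left(\frac{1592}{53} + 30 i\right) \left(-1845\right) = - \frac{2937240}{53} - 55350 i$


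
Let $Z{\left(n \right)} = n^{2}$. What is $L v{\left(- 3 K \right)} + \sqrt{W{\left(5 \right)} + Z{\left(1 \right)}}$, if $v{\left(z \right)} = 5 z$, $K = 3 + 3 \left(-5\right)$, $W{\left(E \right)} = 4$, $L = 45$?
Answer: $8100 + \sqrt{5} \approx 8102.2$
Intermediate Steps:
$K = -12$ ($K = 3 - 15 = -12$)
$L v{\left(- 3 K \right)} + \sqrt{W{\left(5 \right)} + Z{\left(1 \right)}} = 45 \cdot 5 \left(\left(-3\right) \left(-12\right)\right) + \sqrt{4 + 1^{2}} = 45 \cdot 5 \cdot 36 + \sqrt{4 + 1} = 45 \cdot 180 + \sqrt{5} = 8100 + \sqrt{5}$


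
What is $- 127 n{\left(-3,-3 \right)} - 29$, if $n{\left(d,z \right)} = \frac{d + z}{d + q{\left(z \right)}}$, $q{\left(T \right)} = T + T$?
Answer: $- \frac{341}{3} \approx -113.67$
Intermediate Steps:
$q{\left(T \right)} = 2 T$
$n{\left(d,z \right)} = \frac{d + z}{d + 2 z}$
$- 127 n{\left(-3,-3 \right)} - 29 = - 127 \frac{-3 - 3}{-3 + 2 \left(-3\right)} - 29 = - 127 \frac{1}{-3 - 6} \left(-6\right) - 29 = - 127 \frac{1}{-9} \left(-6\right) - 29 = - 127 \left(\left(- \frac{1}{9}\right) \left(-6\right)\right) - 29 = \left(-127\right) \frac{2}{3} - 29 = - \frac{254}{3} - 29 = - \frac{341}{3}$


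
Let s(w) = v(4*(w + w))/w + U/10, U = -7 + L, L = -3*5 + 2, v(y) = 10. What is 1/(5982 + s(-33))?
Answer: 33/197330 ≈ 0.00016723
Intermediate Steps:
L = -13 (L = -15 + 2 = -13)
U = -20 (U = -7 - 13 = -20)
s(w) = -2 + 10/w (s(w) = 10/w - 20/10 = 10/w - 20*⅒ = 10/w - 2 = -2 + 10/w)
1/(5982 + s(-33)) = 1/(5982 + (-2 + 10/(-33))) = 1/(5982 + (-2 + 10*(-1/33))) = 1/(5982 + (-2 - 10/33)) = 1/(5982 - 76/33) = 1/(197330/33) = 33/197330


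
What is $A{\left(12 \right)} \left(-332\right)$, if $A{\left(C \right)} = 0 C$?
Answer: $0$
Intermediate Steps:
$A{\left(C \right)} = 0$
$A{\left(12 \right)} \left(-332\right) = 0 \left(-332\right) = 0$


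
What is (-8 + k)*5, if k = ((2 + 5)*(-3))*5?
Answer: -565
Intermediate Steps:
k = -105 (k = (7*(-3))*5 = -21*5 = -105)
(-8 + k)*5 = (-8 - 105)*5 = -113*5 = -565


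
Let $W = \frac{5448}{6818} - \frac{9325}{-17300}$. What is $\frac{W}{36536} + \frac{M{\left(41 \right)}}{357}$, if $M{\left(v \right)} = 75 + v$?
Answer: $\frac{1428443249519}{4395661797408} \approx 0.32497$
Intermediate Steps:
$W = \frac{3156565}{2359028}$ ($W = 5448 \cdot \frac{1}{6818} - - \frac{373}{692} = \frac{2724}{3409} + \frac{373}{692} = \frac{3156565}{2359028} \approx 1.3381$)
$\frac{W}{36536} + \frac{M{\left(41 \right)}}{357} = \frac{3156565}{2359028 \cdot 36536} + \frac{75 + 41}{357} = \frac{3156565}{2359028} \cdot \frac{1}{36536} + 116 \cdot \frac{1}{357} = \frac{3156565}{86189447008} + \frac{116}{357} = \frac{1428443249519}{4395661797408}$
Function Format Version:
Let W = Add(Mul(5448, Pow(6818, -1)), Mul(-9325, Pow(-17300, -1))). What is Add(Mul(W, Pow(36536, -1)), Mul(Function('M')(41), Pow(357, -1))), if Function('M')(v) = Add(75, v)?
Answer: Rational(1428443249519, 4395661797408) ≈ 0.32497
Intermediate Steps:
W = Rational(3156565, 2359028) (W = Add(Mul(5448, Rational(1, 6818)), Mul(-9325, Rational(-1, 17300))) = Add(Rational(2724, 3409), Rational(373, 692)) = Rational(3156565, 2359028) ≈ 1.3381)
Add(Mul(W, Pow(36536, -1)), Mul(Function('M')(41), Pow(357, -1))) = Add(Mul(Rational(3156565, 2359028), Pow(36536, -1)), Mul(Add(75, 41), Pow(357, -1))) = Add(Mul(Rational(3156565, 2359028), Rational(1, 36536)), Mul(116, Rational(1, 357))) = Add(Rational(3156565, 86189447008), Rational(116, 357)) = Rational(1428443249519, 4395661797408)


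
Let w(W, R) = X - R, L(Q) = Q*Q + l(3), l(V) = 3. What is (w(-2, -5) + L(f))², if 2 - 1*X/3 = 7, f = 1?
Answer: 36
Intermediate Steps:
X = -15 (X = 6 - 3*7 = 6 - 21 = -15)
L(Q) = 3 + Q² (L(Q) = Q*Q + 3 = Q² + 3 = 3 + Q²)
w(W, R) = -15 - R
(w(-2, -5) + L(f))² = ((-15 - 1*(-5)) + (3 + 1²))² = ((-15 + 5) + (3 + 1))² = (-10 + 4)² = (-6)² = 36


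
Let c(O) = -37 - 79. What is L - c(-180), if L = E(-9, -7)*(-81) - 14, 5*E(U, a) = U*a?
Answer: -4593/5 ≈ -918.60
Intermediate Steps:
c(O) = -116
E(U, a) = U*a/5 (E(U, a) = (U*a)/5 = U*a/5)
L = -5173/5 (L = ((⅕)*(-9)*(-7))*(-81) - 14 = (63/5)*(-81) - 14 = -5103/5 - 14 = -5173/5 ≈ -1034.6)
L - c(-180) = -5173/5 - 1*(-116) = -5173/5 + 116 = -4593/5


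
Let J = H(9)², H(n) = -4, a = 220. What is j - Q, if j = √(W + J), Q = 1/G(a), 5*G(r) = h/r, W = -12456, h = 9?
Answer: -1100/9 + 2*I*√3110 ≈ -122.22 + 111.53*I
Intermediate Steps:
J = 16 (J = (-4)² = 16)
G(r) = 9/(5*r) (G(r) = (9/r)/5 = 9/(5*r))
Q = 1100/9 (Q = 1/((9/5)/220) = 1/((9/5)*(1/220)) = 1/(9/1100) = 1100/9 ≈ 122.22)
j = 2*I*√3110 (j = √(-12456 + 16) = √(-12440) = 2*I*√3110 ≈ 111.53*I)
j - Q = 2*I*√3110 - 1*1100/9 = 2*I*√3110 - 1100/9 = -1100/9 + 2*I*√3110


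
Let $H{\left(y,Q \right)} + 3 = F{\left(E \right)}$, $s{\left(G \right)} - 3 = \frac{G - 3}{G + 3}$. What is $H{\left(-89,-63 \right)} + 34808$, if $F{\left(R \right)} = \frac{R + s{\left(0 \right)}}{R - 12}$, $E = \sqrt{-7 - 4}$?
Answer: $\frac{5394762}{155} - \frac{14 i \sqrt{11}}{155} \approx 34805.0 - 0.29957 i$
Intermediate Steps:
$s{\left(G \right)} = 3 + \frac{-3 + G}{3 + G}$ ($s{\left(G \right)} = 3 + \frac{G - 3}{G + 3} = 3 + \frac{-3 + G}{3 + G}$)
$E = i \sqrt{11}$ ($E = \sqrt{-11} = i \sqrt{11} \approx 3.3166 i$)
$F{\left(R \right)} = \frac{2 + R}{-12 + R}$ ($F{\left(R \right)} = \frac{R + \frac{2 \left(3 + 2 \cdot 0\right)}{3 + 0}}{R - 12} = \frac{R + \frac{2 \left(3 + 0\right)}{3}}{-12 + R} = \frac{R + 2 \cdot \frac{1}{3} \cdot 3}{-12 + R} = \frac{R + 2}{-12 + R} = \frac{2 + R}{-12 + R}$)
$H{\left(y,Q \right)} = -3 + \frac{2 + i \sqrt{11}}{-12 + i \sqrt{11}}$
$H{\left(-89,-63 \right)} + 34808 = \left(- \frac{478}{155} - \frac{14 i \sqrt{11}}{155}\right) + 34808 = \frac{5394762}{155} - \frac{14 i \sqrt{11}}{155}$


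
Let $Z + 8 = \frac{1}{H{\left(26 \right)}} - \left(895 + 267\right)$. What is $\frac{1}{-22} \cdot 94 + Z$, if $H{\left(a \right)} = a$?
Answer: $- \frac{335831}{286} \approx -1174.2$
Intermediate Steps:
$Z = - \frac{30419}{26}$ ($Z = -8 + \left(\frac{1}{26} - \left(895 + 267\right)\right) = -8 + \left(\frac{1}{26} - 1162\right) = -8 - \frac{30211}{26} = - \frac{30419}{26} \approx -1170.0$)
$\frac{1}{-22} \cdot 94 + Z = \frac{1}{-22} \cdot 94 - \frac{30419}{26} = \left(- \frac{1}{22}\right) 94 - \frac{30419}{26} = - \frac{47}{11} - \frac{30419}{26} = - \frac{335831}{286}$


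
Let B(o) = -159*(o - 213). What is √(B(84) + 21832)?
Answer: √42343 ≈ 205.77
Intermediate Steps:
B(o) = 33867 - 159*o (B(o) = -159*(-213 + o) = 33867 - 159*o)
√(B(84) + 21832) = √((33867 - 159*84) + 21832) = √((33867 - 13356) + 21832) = √(20511 + 21832) = √42343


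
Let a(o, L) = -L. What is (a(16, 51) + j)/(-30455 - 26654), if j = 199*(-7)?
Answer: 1444/57109 ≈ 0.025285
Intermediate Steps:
j = -1393
(a(16, 51) + j)/(-30455 - 26654) = (-1*51 - 1393)/(-30455 - 26654) = (-51 - 1393)/(-57109) = -1444*(-1/57109) = 1444/57109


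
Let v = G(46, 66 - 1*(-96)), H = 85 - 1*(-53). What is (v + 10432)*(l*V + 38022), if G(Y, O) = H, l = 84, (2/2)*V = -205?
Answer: 219877140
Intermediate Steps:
V = -205
H = 138 (H = 85 + 53 = 138)
G(Y, O) = 138
v = 138
(v + 10432)*(l*V + 38022) = (138 + 10432)*(84*(-205) + 38022) = 10570*(-17220 + 38022) = 10570*20802 = 219877140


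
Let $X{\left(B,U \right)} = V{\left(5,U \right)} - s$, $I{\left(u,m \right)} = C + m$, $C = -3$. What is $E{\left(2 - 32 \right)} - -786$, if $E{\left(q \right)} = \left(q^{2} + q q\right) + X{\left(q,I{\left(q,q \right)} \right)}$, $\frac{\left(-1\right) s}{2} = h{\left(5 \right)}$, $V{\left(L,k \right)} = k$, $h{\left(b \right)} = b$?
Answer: $2563$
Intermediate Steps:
$s = -10$ ($s = \left(-2\right) 5 = -10$)
$I{\left(u,m \right)} = -3 + m$
$X{\left(B,U \right)} = 10 + U$ ($X{\left(B,U \right)} = U - -10 = U + 10 = 10 + U$)
$E{\left(q \right)} = 7 + q + 2 q^{2}$ ($E{\left(q \right)} = \left(q^{2} + q q\right) + \left(10 + \left(-3 + q\right)\right) = \left(q^{2} + q^{2}\right) + \left(7 + q\right) = 2 q^{2} + \left(7 + q\right) = 7 + q + 2 q^{2}$)
$E{\left(2 - 32 \right)} - -786 = \left(7 + \left(2 - 32\right) + 2 \left(2 - 32\right)^{2}\right) - -786 = \left(7 + \left(2 - 32\right) + 2 \left(2 - 32\right)^{2}\right) + 786 = \left(7 - 30 + 2 \left(-30\right)^{2}\right) + 786 = \left(7 - 30 + 2 \cdot 900\right) + 786 = \left(7 - 30 + 1800\right) + 786 = 1777 + 786 = 2563$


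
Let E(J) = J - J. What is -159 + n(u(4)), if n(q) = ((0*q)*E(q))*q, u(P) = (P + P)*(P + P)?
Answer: -159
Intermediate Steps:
E(J) = 0
u(P) = 4*P² (u(P) = (2*P)*(2*P) = 4*P²)
n(q) = 0 (n(q) = ((0*q)*0)*q = (0*0)*q = 0*q = 0)
-159 + n(u(4)) = -159 + 0 = -159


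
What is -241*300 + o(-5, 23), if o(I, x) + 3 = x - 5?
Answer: -72285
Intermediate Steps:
o(I, x) = -8 + x (o(I, x) = -3 + (x - 5) = -3 + (-5 + x) = -8 + x)
-241*300 + o(-5, 23) = -241*300 + (-8 + 23) = -72300 + 15 = -72285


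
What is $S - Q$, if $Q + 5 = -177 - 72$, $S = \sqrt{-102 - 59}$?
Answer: $254 + i \sqrt{161} \approx 254.0 + 12.689 i$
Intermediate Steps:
$S = i \sqrt{161}$ ($S = \sqrt{-161} = i \sqrt{161} \approx 12.689 i$)
$Q = -254$ ($Q = -5 - 249 = -254$)
$S - Q = i \sqrt{161} - -254 = i \sqrt{161} + 254 = 254 + i \sqrt{161}$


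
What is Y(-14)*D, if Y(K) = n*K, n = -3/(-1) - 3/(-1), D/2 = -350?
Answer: 58800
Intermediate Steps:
D = -700 (D = 2*(-350) = -700)
n = 6 (n = -3*(-1) - 3*(-1) = 3 + 3 = 6)
Y(K) = 6*K
Y(-14)*D = (6*(-14))*(-700) = -84*(-700) = 58800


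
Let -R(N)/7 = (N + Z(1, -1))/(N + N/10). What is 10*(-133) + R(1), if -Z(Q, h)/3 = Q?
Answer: -14490/11 ≈ -1317.3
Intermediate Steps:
Z(Q, h) = -3*Q
R(N) = -70*(-3 + N)/(11*N) (R(N) = -7*(N - 3*1)/(N + N/10) = -7*(N - 3)/(N + N*(⅒)) = -7*(-3 + N)/(N + N/10) = -7*(-3 + N)/(11*N/10) = -7*(-3 + N)*10/(11*N) = -70*(-3 + N)/(11*N))
10*(-133) + R(1) = 10*(-133) + (70/11)*(3 - 1*1)/1 = -1330 + (70/11)*1*(3 - 1) = -1330 + (70/11)*1*2 = -1330 + 140/11 = -14490/11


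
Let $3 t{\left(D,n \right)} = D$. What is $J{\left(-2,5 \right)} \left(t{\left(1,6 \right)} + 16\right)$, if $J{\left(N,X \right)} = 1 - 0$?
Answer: $\frac{49}{3} \approx 16.333$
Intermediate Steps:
$t{\left(D,n \right)} = \frac{D}{3}$
$J{\left(N,X \right)} = 1$ ($J{\left(N,X \right)} = 1 + 0 = 1$)
$J{\left(-2,5 \right)} \left(t{\left(1,6 \right)} + 16\right) = 1 \left(\frac{1}{3} \cdot 1 + 16\right) = 1 \left(\frac{1}{3} + 16\right) = 1 \cdot \frac{49}{3} = \frac{49}{3}$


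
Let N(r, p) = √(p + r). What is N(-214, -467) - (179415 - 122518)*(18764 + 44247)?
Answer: -3585136867 + I*√681 ≈ -3.5851e+9 + 26.096*I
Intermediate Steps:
N(-214, -467) - (179415 - 122518)*(18764 + 44247) = √(-467 - 214) - (179415 - 122518)*(18764 + 44247) = √(-681) - 56897*63011 = I*√681 - 1*3585136867 = I*√681 - 3585136867 = -3585136867 + I*√681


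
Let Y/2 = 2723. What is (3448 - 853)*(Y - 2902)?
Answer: 6601680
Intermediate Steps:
Y = 5446 (Y = 2*2723 = 5446)
(3448 - 853)*(Y - 2902) = (3448 - 853)*(5446 - 2902) = 2595*2544 = 6601680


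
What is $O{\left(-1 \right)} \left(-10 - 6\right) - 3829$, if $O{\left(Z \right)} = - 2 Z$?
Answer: $-3861$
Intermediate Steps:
$O{\left(-1 \right)} \left(-10 - 6\right) - 3829 = \left(-2\right) \left(-1\right) \left(-10 - 6\right) - 3829 = 2 \left(-16\right) - 3829 = -32 - 3829 = -3861$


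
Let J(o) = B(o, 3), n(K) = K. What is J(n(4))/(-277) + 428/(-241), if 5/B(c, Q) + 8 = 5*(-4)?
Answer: -3318363/1869196 ≈ -1.7753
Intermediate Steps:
B(c, Q) = -5/28 (B(c, Q) = 5/(-8 + 5*(-4)) = 5/(-8 - 20) = 5/(-28) = 5*(-1/28) = -5/28)
J(o) = -5/28
J(n(4))/(-277) + 428/(-241) = -5/28/(-277) + 428/(-241) = -5/28*(-1/277) + 428*(-1/241) = 5/7756 - 428/241 = -3318363/1869196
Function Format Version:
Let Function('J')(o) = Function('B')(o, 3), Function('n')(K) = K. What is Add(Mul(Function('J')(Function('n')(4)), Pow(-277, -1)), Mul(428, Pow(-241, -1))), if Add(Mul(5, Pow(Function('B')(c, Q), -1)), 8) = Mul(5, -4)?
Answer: Rational(-3318363, 1869196) ≈ -1.7753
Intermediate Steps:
Function('B')(c, Q) = Rational(-5, 28) (Function('B')(c, Q) = Mul(5, Pow(Add(-8, Mul(5, -4)), -1)) = Mul(5, Pow(Add(-8, -20), -1)) = Mul(5, Pow(-28, -1)) = Mul(5, Rational(-1, 28)) = Rational(-5, 28))
Function('J')(o) = Rational(-5, 28)
Add(Mul(Function('J')(Function('n')(4)), Pow(-277, -1)), Mul(428, Pow(-241, -1))) = Add(Mul(Rational(-5, 28), Pow(-277, -1)), Mul(428, Pow(-241, -1))) = Add(Mul(Rational(-5, 28), Rational(-1, 277)), Mul(428, Rational(-1, 241))) = Add(Rational(5, 7756), Rational(-428, 241)) = Rational(-3318363, 1869196)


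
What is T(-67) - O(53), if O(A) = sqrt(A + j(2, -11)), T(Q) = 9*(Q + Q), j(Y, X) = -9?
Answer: -1206 - 2*sqrt(11) ≈ -1212.6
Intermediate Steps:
T(Q) = 18*Q (T(Q) = 9*(2*Q) = 18*Q)
O(A) = sqrt(-9 + A) (O(A) = sqrt(A - 9) = sqrt(-9 + A))
T(-67) - O(53) = 18*(-67) - sqrt(-9 + 53) = -1206 - sqrt(44) = -1206 - 2*sqrt(11)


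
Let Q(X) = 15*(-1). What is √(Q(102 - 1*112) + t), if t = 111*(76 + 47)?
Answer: √13638 ≈ 116.78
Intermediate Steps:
Q(X) = -15
t = 13653 (t = 111*123 = 13653)
√(Q(102 - 1*112) + t) = √(-15 + 13653) = √13638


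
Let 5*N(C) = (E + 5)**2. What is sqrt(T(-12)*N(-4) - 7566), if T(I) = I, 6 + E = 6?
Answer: I*sqrt(7626) ≈ 87.327*I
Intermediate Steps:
E = 0 (E = -6 + 6 = 0)
N(C) = 5 (N(C) = (0 + 5)**2/5 = (1/5)*5**2 = (1/5)*25 = 5)
sqrt(T(-12)*N(-4) - 7566) = sqrt(-12*5 - 7566) = sqrt(-60 - 7566) = sqrt(-7626) = I*sqrt(7626)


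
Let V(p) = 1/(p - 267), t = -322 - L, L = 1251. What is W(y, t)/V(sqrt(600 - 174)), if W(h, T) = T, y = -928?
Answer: 419991 - 1573*sqrt(426) ≈ 3.8752e+5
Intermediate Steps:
t = -1573 (t = -322 - 1*1251 = -322 - 1251 = -1573)
V(p) = 1/(-267 + p)
W(y, t)/V(sqrt(600 - 174)) = -(-419991 + 1573*sqrt(600 - 174)) = -(-419991 + 1573*sqrt(426)) = -1573*(-267 + sqrt(426)) = 419991 - 1573*sqrt(426)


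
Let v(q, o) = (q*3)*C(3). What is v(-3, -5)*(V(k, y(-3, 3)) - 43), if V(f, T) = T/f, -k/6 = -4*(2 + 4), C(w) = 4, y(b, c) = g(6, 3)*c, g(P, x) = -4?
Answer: 1551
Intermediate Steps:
y(b, c) = -4*c
k = 144 (k = -(-24)*(2 + 4) = -(-24)*6 = -6*(-24) = 144)
v(q, o) = 12*q (v(q, o) = (q*3)*4 = (3*q)*4 = 12*q)
v(-3, -5)*(V(k, y(-3, 3)) - 43) = (12*(-3))*(-4*3/144 - 43) = -36*(-12*1/144 - 43) = -36*(-1/12 - 43) = -36*(-517/12) = 1551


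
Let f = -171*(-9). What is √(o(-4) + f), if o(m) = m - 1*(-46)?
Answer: √1581 ≈ 39.762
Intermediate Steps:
o(m) = 46 + m (o(m) = m + 46 = 46 + m)
f = 1539
√(o(-4) + f) = √((46 - 4) + 1539) = √(42 + 1539) = √1581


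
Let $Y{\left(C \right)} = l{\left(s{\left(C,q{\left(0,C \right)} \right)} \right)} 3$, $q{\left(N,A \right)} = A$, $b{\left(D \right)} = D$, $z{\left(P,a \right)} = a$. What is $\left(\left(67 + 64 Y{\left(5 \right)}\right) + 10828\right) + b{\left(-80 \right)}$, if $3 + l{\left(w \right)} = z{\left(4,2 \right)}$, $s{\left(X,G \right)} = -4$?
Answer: $10623$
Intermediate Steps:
$l{\left(w \right)} = -1$ ($l{\left(w \right)} = -3 + 2 = -1$)
$Y{\left(C \right)} = -3$ ($Y{\left(C \right)} = \left(-1\right) 3 = -3$)
$\left(\left(67 + 64 Y{\left(5 \right)}\right) + 10828\right) + b{\left(-80 \right)} = \left(\left(67 + 64 \left(-3\right)\right) + 10828\right) - 80 = \left(\left(67 - 192\right) + 10828\right) - 80 = \left(-125 + 10828\right) - 80 = 10703 - 80 = 10623$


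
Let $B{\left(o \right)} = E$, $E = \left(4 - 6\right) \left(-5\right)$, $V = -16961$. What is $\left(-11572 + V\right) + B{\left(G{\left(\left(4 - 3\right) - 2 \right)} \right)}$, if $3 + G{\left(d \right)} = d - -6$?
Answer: $-28523$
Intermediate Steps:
$G{\left(d \right)} = 3 + d$ ($G{\left(d \right)} = -3 + \left(d - -6\right) = -3 + \left(d + 6\right) = -3 + \left(6 + d\right) = 3 + d$)
$E = 10$ ($E = \left(-2\right) \left(-5\right) = 10$)
$B{\left(o \right)} = 10$
$\left(-11572 + V\right) + B{\left(G{\left(\left(4 - 3\right) - 2 \right)} \right)} = \left(-11572 - 16961\right) + 10 = -28533 + 10 = -28523$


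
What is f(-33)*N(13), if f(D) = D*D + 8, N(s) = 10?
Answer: 10970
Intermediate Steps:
f(D) = 8 + D² (f(D) = D² + 8 = 8 + D²)
f(-33)*N(13) = (8 + (-33)²)*10 = (8 + 1089)*10 = 1097*10 = 10970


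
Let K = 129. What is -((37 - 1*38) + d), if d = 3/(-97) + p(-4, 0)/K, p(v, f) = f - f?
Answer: 100/97 ≈ 1.0309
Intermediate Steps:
p(v, f) = 0
d = -3/97 (d = 3/(-97) + 0/129 = 3*(-1/97) + 0*(1/129) = -3/97 + 0 = -3/97 ≈ -0.030928)
-((37 - 1*38) + d) = -((37 - 1*38) - 3/97) = -((37 - 38) - 3/97) = -(-1 - 3/97) = -1*(-100/97) = 100/97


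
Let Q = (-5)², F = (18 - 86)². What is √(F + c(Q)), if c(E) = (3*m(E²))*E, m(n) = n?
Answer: 7*√1051 ≈ 226.93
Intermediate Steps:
F = 4624 (F = (-68)² = 4624)
Q = 25
c(E) = 3*E³ (c(E) = (3*E²)*E = 3*E³)
√(F + c(Q)) = √(4624 + 3*25³) = √(4624 + 3*15625) = √(4624 + 46875) = √51499 = 7*√1051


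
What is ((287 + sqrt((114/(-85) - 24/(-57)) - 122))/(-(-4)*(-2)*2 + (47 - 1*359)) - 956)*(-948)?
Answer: 1814235/2 + 237*I*sqrt(80150835)/66215 ≈ 9.0712e+5 + 32.044*I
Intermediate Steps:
((287 + sqrt((114/(-85) - 24/(-57)) - 122))/(-(-4)*(-2)*2 + (47 - 1*359)) - 956)*(-948) = ((287 + sqrt((114*(-1/85) - 24*(-1/57)) - 122))/(-4*2*2 + (47 - 359)) - 956)*(-948) = ((287 + sqrt((-114/85 + 8/19) - 122))/(-8*2 - 312) - 956)*(-948) = ((287 + sqrt(-1486/1615 - 122))/(-16 - 312) - 956)*(-948) = ((287 + sqrt(-198516/1615))/(-328) - 956)*(-948) = ((287 + 2*I*sqrt(80150835)/1615)*(-1/328) - 956)*(-948) = ((-7/8 - I*sqrt(80150835)/264860) - 956)*(-948) = (-7655/8 - I*sqrt(80150835)/264860)*(-948) = 1814235/2 + 237*I*sqrt(80150835)/66215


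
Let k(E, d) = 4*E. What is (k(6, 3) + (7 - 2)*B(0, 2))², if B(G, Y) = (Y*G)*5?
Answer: 576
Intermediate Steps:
B(G, Y) = 5*G*Y (B(G, Y) = (G*Y)*5 = 5*G*Y)
(k(6, 3) + (7 - 2)*B(0, 2))² = (4*6 + (7 - 2)*(5*0*2))² = (24 + 5*0)² = (24 + 0)² = 24² = 576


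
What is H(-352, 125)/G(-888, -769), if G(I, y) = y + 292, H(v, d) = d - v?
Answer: -1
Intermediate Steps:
G(I, y) = 292 + y
H(-352, 125)/G(-888, -769) = (125 - 1*(-352))/(292 - 769) = (125 + 352)/(-477) = 477*(-1/477) = -1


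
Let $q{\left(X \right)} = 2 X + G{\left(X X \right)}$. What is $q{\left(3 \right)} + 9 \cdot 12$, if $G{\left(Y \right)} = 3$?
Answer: $117$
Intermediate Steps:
$q{\left(X \right)} = 3 + 2 X$ ($q{\left(X \right)} = 2 X + 3 = 3 + 2 X$)
$q{\left(3 \right)} + 9 \cdot 12 = \left(3 + 2 \cdot 3\right) + 9 \cdot 12 = \left(3 + 6\right) + 108 = 9 + 108 = 117$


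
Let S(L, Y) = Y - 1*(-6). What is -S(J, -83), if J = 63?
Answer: 77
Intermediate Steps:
S(L, Y) = 6 + Y (S(L, Y) = Y + 6 = 6 + Y)
-S(J, -83) = -(6 - 83) = -1*(-77) = 77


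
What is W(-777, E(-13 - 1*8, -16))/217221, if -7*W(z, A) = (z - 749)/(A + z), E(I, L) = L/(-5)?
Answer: -1090/840428049 ≈ -1.2970e-6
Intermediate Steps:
E(I, L) = -L/5 (E(I, L) = L*(-⅕) = -L/5)
W(z, A) = -(-749 + z)/(7*(A + z)) (W(z, A) = -(z - 749)/(7*(A + z)) = -(-749 + z)/(7*(A + z)))
W(-777, E(-13 - 1*8, -16))/217221 = ((107 - ⅐*(-777))/(-⅕*(-16) - 777))/217221 = ((107 + 111)/(16/5 - 777))*(1/217221) = (218/(-3869/5))*(1/217221) = -5/3869*218*(1/217221) = -1090/3869*1/217221 = -1090/840428049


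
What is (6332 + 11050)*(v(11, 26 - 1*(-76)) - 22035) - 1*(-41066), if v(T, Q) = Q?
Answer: -381198340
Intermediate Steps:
(6332 + 11050)*(v(11, 26 - 1*(-76)) - 22035) - 1*(-41066) = (6332 + 11050)*((26 - 1*(-76)) - 22035) - 1*(-41066) = 17382*((26 + 76) - 22035) + 41066 = 17382*(102 - 22035) + 41066 = 17382*(-21933) + 41066 = -381239406 + 41066 = -381198340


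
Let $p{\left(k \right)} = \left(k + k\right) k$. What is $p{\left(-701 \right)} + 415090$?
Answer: $1397892$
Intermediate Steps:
$p{\left(k \right)} = 2 k^{2}$ ($p{\left(k \right)} = 2 k k = 2 k^{2}$)
$p{\left(-701 \right)} + 415090 = 2 \left(-701\right)^{2} + 415090 = 2 \cdot 491401 + 415090 = 982802 + 415090 = 1397892$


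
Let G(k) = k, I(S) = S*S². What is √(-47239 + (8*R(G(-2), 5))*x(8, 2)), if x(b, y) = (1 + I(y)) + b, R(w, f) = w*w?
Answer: I*√46695 ≈ 216.09*I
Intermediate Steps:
I(S) = S³
R(w, f) = w²
x(b, y) = 1 + b + y³ (x(b, y) = (1 + y³) + b = 1 + b + y³)
√(-47239 + (8*R(G(-2), 5))*x(8, 2)) = √(-47239 + (8*(-2)²)*(1 + 8 + 2³)) = √(-47239 + (8*4)*(1 + 8 + 8)) = √(-47239 + 32*17) = √(-47239 + 544) = √(-46695) = I*√46695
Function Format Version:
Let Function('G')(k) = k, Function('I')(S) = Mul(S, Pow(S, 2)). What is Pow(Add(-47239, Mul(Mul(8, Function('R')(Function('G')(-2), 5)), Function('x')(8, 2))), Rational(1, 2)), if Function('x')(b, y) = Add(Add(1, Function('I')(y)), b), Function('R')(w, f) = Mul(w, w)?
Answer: Mul(I, Pow(46695, Rational(1, 2))) ≈ Mul(216.09, I)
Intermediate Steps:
Function('I')(S) = Pow(S, 3)
Function('R')(w, f) = Pow(w, 2)
Function('x')(b, y) = Add(1, b, Pow(y, 3)) (Function('x')(b, y) = Add(Add(1, Pow(y, 3)), b) = Add(1, b, Pow(y, 3)))
Pow(Add(-47239, Mul(Mul(8, Function('R')(Function('G')(-2), 5)), Function('x')(8, 2))), Rational(1, 2)) = Pow(Add(-47239, Mul(Mul(8, Pow(-2, 2)), Add(1, 8, Pow(2, 3)))), Rational(1, 2)) = Pow(Add(-47239, Mul(Mul(8, 4), Add(1, 8, 8))), Rational(1, 2)) = Pow(Add(-47239, Mul(32, 17)), Rational(1, 2)) = Pow(Add(-47239, 544), Rational(1, 2)) = Pow(-46695, Rational(1, 2)) = Mul(I, Pow(46695, Rational(1, 2)))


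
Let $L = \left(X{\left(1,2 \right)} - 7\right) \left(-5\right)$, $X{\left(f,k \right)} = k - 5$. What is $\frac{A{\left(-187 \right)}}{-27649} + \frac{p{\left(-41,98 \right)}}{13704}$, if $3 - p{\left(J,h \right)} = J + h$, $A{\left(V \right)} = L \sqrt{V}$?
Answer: $- \frac{9}{2284} - \frac{50 i \sqrt{187}}{27649} \approx -0.0039405 - 0.024729 i$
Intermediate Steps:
$X{\left(f,k \right)} = -5 + k$
$L = 50$ ($L = \left(\left(-5 + 2\right) - 7\right) \left(-5\right) = \left(-3 - 7\right) \left(-5\right) = \left(-10\right) \left(-5\right) = 50$)
$A{\left(V \right)} = 50 \sqrt{V}$
$p{\left(J,h \right)} = 3 - J - h$ ($p{\left(J,h \right)} = 3 - \left(J + h\right) = 3 - J - h$)
$\frac{A{\left(-187 \right)}}{-27649} + \frac{p{\left(-41,98 \right)}}{13704} = \frac{50 \sqrt{-187}}{-27649} + \frac{3 - -41 - 98}{13704} = 50 i \sqrt{187} \left(- \frac{1}{27649}\right) + \left(3 + 41 - 98\right) \frac{1}{13704} = 50 i \sqrt{187} \left(- \frac{1}{27649}\right) - \frac{9}{2284} = - \frac{50 i \sqrt{187}}{27649} - \frac{9}{2284} = - \frac{9}{2284} - \frac{50 i \sqrt{187}}{27649}$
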